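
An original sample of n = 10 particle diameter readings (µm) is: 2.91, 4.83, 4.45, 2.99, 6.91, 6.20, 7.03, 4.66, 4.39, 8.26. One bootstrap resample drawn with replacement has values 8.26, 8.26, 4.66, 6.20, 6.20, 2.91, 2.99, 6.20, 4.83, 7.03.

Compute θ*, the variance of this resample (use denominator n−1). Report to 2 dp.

Mean = 5.7540; sum of squared deviations = 32.5636
s² = 32.5636 / 9 = 3.6182

θ* = 3.62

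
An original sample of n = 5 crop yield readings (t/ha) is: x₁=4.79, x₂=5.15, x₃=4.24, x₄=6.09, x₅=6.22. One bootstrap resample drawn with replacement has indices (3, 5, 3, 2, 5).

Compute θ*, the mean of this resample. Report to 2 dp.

θ* = 5.21

Resample values: 4.24, 6.22, 4.24, 5.15, 6.22.
Mean = (4.24 + 6.22 + 4.24 + 5.15 + 6.22) / 5 = 26.070 / 5 = 5.21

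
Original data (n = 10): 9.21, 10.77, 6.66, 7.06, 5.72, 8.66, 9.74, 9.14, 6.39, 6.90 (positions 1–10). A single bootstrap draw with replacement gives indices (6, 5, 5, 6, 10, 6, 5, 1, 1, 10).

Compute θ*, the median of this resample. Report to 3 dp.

θ* = 7.780

Resample values: 8.66, 5.72, 5.72, 8.66, 6.90, 8.66, 5.72, 9.21, 9.21, 6.90.
Sorted: 5.72, 5.72, 5.72, 6.90, 6.90, 8.66, 8.66, 8.66, 9.21, 9.21
Median = average of the two middle values = 7.780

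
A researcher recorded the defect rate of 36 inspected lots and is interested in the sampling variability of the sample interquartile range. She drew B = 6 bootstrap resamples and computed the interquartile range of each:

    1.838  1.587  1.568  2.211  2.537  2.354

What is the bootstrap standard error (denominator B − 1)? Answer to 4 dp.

Bootstrap SE is the standard deviation of the 6 replicate interquartile ranges.
Mean of replicates: (1.838 + 1.587 + 1.568 + 2.211 + 2.537 + 2.354) / 6 = 12.09500 / 6 = 2.01583
Sum of squared deviations: (−0.17783)² + (−0.42883)² + (−0.44783)² + (+0.19517)² + (+0.52117)² + (+0.33817)² = 0.84014
Variance = 0.84014 / 5 = 0.16803
SE* = √0.16803

SE* = 0.4099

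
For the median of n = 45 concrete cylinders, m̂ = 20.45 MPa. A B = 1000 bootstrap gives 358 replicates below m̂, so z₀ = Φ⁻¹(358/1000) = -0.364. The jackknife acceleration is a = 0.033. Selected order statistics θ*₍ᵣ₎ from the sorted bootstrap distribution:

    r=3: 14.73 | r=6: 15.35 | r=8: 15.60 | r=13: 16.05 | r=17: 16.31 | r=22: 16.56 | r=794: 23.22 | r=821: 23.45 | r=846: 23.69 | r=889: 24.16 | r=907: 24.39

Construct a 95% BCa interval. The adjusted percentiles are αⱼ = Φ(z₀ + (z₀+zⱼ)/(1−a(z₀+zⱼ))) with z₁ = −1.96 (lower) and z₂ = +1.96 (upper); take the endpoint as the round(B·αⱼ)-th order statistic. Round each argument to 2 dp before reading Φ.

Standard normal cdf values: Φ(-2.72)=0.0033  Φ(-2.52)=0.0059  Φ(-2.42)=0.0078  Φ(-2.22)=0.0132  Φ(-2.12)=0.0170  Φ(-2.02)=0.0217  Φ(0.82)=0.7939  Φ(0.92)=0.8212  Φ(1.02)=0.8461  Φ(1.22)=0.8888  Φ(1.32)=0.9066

(15.35, 24.39)

Lower: z₀ + z₁ = -0.364 + (-1.960) = -2.324; 1 − a(z₀+z₁) = 1 − (0.033)(-2.324) = 1.0767; argument = -0.364 + (-2.324)/1.0767 = -2.5225 → -2.52.
α₁ = Φ(-2.52) = 0.0059; rank = round(1000 × 0.0059) = 6; θ*₍6₎ = 15.35.
Upper: z₀ + z₂ = 1.596; 1 − a(z₀+z₂) = 0.9473; argument = 1.3207 → 1.32; α₂ = 0.9066; rank = 907; θ*₍907₎ = 24.39.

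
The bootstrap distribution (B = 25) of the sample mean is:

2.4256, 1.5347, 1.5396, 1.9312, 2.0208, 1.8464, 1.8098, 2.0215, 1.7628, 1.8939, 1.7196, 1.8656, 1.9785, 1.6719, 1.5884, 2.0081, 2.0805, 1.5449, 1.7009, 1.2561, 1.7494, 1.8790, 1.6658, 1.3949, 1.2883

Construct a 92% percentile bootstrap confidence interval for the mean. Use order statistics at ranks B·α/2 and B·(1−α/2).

(1.2561, 2.0805)

Sorted replicates: 1.2561, 1.2883, 1.3949, 1.5347, 1.5396, 1.5449, 1.5884, 1.6658, 1.6719, 1.7009, 1.7196, 1.7494, 1.7628, 1.8098, 1.8464, 1.8656, 1.8790, 1.8939, 1.9312, 1.9785, 2.0081, 2.0208, 2.0215, 2.0805, 2.4256
α = 0.08; lower rank = 25 × 0.040 = 1; upper rank = 25 × 0.960 = 24.
The 1st smallest replicate is 1.2561; the 24th is 2.0805.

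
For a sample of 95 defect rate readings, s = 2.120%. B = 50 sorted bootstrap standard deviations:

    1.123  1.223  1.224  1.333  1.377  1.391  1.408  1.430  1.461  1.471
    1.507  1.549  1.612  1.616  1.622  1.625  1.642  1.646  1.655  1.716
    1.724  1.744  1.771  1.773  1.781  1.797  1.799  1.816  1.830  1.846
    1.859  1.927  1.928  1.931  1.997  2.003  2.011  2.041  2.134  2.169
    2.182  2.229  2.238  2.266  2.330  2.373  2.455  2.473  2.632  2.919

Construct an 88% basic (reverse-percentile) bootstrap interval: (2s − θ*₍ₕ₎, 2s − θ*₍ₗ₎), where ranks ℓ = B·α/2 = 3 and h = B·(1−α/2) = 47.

Percentile endpoints at ranks 3 and 47: θ*₍3₎ = 1.224, θ*₍47₎ = 2.455.
Basic interval reflects these around s:
  lower = 2 × 2.120 − 2.455 = 1.785
  upper = 2 × 2.120 − 1.224 = 3.016

(1.785, 3.016)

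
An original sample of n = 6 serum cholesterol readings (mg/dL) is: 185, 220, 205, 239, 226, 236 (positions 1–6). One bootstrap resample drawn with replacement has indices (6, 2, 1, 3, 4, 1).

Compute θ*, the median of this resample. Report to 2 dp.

θ* = 212.50

Resample values: 236, 220, 185, 205, 239, 185.
Sorted: 185, 185, 205, 220, 236, 239
Median = average of the two middle values = 212.50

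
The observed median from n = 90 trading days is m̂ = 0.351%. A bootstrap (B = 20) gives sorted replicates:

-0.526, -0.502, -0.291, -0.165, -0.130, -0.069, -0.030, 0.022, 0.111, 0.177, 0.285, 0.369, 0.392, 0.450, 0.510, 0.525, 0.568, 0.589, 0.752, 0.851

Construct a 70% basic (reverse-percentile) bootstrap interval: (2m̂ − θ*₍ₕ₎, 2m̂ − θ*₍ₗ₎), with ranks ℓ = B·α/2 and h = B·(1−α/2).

(0.134, 0.993)

Percentile endpoints at ranks 3 and 17: θ*₍3₎ = -0.291, θ*₍17₎ = 0.568.
Basic interval reflects these around m̂:
  lower = 2 × 0.351 − 0.568 = 0.134
  upper = 2 × 0.351 − -0.291 = 0.993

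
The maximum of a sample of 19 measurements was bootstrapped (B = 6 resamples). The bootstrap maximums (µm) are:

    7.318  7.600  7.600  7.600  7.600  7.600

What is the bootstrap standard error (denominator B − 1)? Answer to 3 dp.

Bootstrap SE is the standard deviation of the 6 replicate maximums.
Mean of replicates: (7.318 + 7.600 + 7.600 + 7.600 + 7.600 + 7.600) / 6 = 45.3180 / 6 = 7.5530
Sum of squared deviations: (−0.2350)² + (+0.0470)² + (+0.0470)² + (+0.0470)² + (+0.0470)² + (+0.0470)² = 0.0663
Variance = 0.0663 / 5 = 0.0133
SE* = √0.0133

SE* = 0.115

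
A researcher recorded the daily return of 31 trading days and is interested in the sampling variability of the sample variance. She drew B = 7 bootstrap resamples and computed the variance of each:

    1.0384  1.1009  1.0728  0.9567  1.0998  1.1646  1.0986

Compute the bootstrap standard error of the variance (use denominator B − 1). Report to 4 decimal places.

Bootstrap SE is the standard deviation of the 7 replicate variances.
Mean of replicates: (1.0384 + 1.1009 + 1.0728 + 0.9567 + 1.0998 + 1.1646 + 1.0986) / 7 = 7.53180 / 7 = 1.07597
Sum of squared deviations: (−0.03757)² + (+0.02493)² + (−0.00317)² + (−0.11927)² + (+0.02383)² + (+0.08863)² + (+0.02263)² = 0.02520
Variance = 0.02520 / 6 = 0.00420
SE* = √0.00420

SE* = 0.0648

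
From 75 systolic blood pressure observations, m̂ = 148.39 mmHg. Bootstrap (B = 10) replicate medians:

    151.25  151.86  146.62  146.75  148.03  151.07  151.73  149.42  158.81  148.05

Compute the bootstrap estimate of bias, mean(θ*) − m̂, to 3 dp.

mean(θ*) = (151.25 + 151.86 + 146.62 + 146.75 + 148.03 + 151.07 + 151.73 + 149.42 + 158.81 + 148.05) / 10 = 150.3590
bias = 150.3590 − 148.39

bias = +1.969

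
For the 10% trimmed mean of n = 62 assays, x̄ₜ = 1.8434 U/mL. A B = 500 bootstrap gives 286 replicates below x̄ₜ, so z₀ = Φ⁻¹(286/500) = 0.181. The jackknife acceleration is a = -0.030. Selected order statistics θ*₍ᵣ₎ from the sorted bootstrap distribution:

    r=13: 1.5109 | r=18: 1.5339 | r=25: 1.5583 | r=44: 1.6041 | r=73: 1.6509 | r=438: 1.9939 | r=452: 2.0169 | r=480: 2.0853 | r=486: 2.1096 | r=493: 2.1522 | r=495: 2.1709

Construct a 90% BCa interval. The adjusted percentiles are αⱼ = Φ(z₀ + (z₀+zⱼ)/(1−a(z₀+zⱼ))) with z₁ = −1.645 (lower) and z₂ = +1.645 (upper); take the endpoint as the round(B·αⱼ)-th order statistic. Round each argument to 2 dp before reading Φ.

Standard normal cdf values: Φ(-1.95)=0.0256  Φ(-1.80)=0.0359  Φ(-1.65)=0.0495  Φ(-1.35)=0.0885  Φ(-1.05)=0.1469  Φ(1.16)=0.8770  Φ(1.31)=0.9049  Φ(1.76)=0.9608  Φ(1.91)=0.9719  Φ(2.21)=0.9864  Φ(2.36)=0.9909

(1.6041, 2.1096)

Lower: z₀ + z₁ = 0.181 + (-1.645) = -1.464; 1 − a(z₀+z₁) = 1 − (-0.030)(-1.464) = 0.9561; argument = 0.181 + (-1.464)/0.9561 = -1.3503 → -1.35.
α₁ = Φ(-1.35) = 0.0885; rank = round(500 × 0.0885) = 44; θ*₍44₎ = 1.6041.
Upper: z₀ + z₂ = 1.826; 1 − a(z₀+z₂) = 1.0548; argument = 1.9122 → 1.91; α₂ = 0.9719; rank = 486; θ*₍486₎ = 2.1096.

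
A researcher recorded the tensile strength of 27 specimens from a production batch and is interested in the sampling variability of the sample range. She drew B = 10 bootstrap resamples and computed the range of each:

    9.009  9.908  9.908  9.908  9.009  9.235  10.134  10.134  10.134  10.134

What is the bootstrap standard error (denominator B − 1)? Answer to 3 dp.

Bootstrap SE is the standard deviation of the 10 replicate ranges.
Mean of replicates: (9.009 + 9.908 + 9.908 + 9.908 + 9.009 + 9.235 + 10.134 + 10.134 + 10.134 + 10.134) / 10 = 97.5130 / 10 = 9.7513
Sum of squared deviations: (−0.7423)² + (+0.1567)² + (+0.1567)² + (+0.1567)² + (−0.7423)² + (−0.5163)² + (+0.3827)² + (+0.3827)² + (+0.3827)² + (+0.3827)² = 2.0281
Variance = 2.0281 / 9 = 0.2253
SE* = √0.2253

SE* = 0.475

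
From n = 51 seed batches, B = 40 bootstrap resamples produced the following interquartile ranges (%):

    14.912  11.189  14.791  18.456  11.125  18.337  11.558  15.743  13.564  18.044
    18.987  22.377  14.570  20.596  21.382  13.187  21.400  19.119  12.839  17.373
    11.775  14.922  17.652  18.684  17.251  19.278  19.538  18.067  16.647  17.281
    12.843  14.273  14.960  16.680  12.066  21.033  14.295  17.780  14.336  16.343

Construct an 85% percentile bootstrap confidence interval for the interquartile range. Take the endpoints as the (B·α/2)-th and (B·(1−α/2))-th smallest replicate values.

Sorted replicates: 11.125, 11.189, 11.558, 11.775, 12.066, 12.839, 12.843, 13.187, 13.564, 14.273, 14.295, 14.336, 14.570, 14.791, 14.912, 14.922, 14.960, 15.743, 16.343, 16.647, 16.680, 17.251, 17.281, 17.373, 17.652, 17.780, 18.044, 18.067, 18.337, 18.456, 18.684, 18.987, 19.119, 19.278, 19.538, 20.596, 21.033, 21.382, 21.400, 22.377
α = 0.15; lower rank = 40 × 0.075 = 3; upper rank = 40 × 0.925 = 37.
The 3rd smallest replicate is 11.558; the 37th is 21.033.

(11.558, 21.033)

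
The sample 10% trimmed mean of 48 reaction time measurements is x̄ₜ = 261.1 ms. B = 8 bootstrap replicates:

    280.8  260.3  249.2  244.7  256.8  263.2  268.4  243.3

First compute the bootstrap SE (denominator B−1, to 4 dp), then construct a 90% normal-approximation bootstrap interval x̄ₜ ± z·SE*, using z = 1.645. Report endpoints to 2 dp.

(240.19, 282.01)

Mean of replicates = 258.3375; sum of squared deviations = 1131.2788; SE* = √(1131.2788/7) = 12.7126
Margin = 1.645 × 12.7126 = 20.912
Interval: 261.1 ± 20.912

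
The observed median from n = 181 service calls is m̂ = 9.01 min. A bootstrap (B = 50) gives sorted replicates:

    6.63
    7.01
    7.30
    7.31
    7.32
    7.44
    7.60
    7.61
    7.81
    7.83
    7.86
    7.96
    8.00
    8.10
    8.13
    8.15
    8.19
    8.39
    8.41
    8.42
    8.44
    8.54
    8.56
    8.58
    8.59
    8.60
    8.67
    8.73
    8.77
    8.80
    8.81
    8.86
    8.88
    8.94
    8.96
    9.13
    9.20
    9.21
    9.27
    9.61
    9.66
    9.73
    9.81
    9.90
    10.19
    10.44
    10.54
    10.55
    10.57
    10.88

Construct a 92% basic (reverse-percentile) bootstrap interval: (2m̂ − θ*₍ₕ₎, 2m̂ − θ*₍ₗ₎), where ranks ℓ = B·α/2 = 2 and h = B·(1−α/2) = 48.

Percentile endpoints at ranks 2 and 48: θ*₍2₎ = 7.01, θ*₍48₎ = 10.55.
Basic interval reflects these around m̂:
  lower = 2 × 9.01 − 10.55 = 7.47
  upper = 2 × 9.01 − 7.01 = 11.01

(7.47, 11.01)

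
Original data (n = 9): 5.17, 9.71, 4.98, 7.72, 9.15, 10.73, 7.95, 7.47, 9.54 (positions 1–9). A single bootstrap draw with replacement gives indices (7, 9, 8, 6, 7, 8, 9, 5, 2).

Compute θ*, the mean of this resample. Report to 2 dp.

Resample values: 7.95, 9.54, 7.47, 10.73, 7.95, 7.47, 9.54, 9.15, 9.71.
Mean = (7.95 + 9.54 + 7.47 + 10.73 + 7.95 + 7.47 + 9.54 + 9.15 + 9.71) / 9 = 79.510 / 9 = 8.83

θ* = 8.83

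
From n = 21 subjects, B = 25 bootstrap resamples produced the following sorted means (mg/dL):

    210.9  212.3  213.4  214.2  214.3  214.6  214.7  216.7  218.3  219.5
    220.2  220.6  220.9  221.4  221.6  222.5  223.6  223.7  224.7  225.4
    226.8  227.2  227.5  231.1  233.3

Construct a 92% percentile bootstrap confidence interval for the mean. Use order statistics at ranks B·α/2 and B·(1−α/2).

α = 0.08; lower rank = 25 × 0.040 = 1; upper rank = 25 × 0.960 = 24.
The 1st smallest replicate is 210.9; the 24th is 231.1.

(210.9, 231.1)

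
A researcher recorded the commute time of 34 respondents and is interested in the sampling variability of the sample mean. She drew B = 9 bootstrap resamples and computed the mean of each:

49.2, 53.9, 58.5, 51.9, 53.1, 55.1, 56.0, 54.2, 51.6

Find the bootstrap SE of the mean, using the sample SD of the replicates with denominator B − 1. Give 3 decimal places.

SE* = 2.712

Bootstrap SE is the standard deviation of the 9 replicate means.
Mean of replicates: (49.2 + 53.9 + 58.5 + 51.9 + 53.1 + 55.1 + 56.0 + 54.2 + 51.6) / 9 = 483.5000 / 9 = 53.7222
Sum of squared deviations: (−4.5222)² + (+0.1778)² + (+4.7778)² + (−1.8222)² + (−0.6222)² + (+1.3778)² + (+2.2778)² + (+0.4778)² + (−2.1222)² = 58.8356
Variance = 58.8356 / 8 = 7.3544
SE* = √7.3544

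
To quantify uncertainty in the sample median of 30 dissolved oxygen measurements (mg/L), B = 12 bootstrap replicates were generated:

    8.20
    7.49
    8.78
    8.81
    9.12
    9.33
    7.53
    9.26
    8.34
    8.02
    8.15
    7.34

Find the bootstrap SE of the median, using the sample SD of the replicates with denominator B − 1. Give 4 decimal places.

SE* = 0.6993

Bootstrap SE is the standard deviation of the 12 replicate medians.
Mean of replicates: (8.20 + 7.49 + 8.78 + 8.81 + 9.12 + 9.33 + 7.53 + 9.26 + 8.34 + 8.02 + 8.15 + 7.34) / 12 = 100.37000 / 12 = 8.36417
Sum of squared deviations: (−0.16417)² + (−0.87417)² + (+0.41583)² + (+0.44583)² + (+0.75583)² + (+0.96583)² + (−0.83417)² + (+0.89583)² + (−0.02417)² + (−0.34417)² + (−0.21417)² + (−1.02417)² = 5.37909
Variance = 5.37909 / 11 = 0.48901
SE* = √0.48901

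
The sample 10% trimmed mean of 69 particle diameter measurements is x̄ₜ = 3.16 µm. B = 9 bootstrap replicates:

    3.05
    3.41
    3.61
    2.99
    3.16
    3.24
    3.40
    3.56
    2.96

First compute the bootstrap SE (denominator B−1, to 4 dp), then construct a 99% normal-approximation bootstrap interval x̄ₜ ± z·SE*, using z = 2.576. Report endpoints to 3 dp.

(2.534, 3.786)

Mean of replicates = 3.2644; sum of squared deviations = 0.4718; SE* = √(0.4718/8) = 0.2429
Margin = 2.576 × 0.2429 = 0.6257
Interval: 3.16 ± 0.6257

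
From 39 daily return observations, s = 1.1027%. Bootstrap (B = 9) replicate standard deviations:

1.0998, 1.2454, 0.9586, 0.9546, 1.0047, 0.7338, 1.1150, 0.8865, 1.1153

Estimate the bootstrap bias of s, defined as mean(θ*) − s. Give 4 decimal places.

mean(θ*) = (1.0998 + 1.2454 + 0.9586 + 0.9546 + 1.0047 + 0.7338 + 1.1150 + 0.8865 + 1.1153) / 9 = 1.01263
bias = 1.01263 − 1.1027

bias = −0.0901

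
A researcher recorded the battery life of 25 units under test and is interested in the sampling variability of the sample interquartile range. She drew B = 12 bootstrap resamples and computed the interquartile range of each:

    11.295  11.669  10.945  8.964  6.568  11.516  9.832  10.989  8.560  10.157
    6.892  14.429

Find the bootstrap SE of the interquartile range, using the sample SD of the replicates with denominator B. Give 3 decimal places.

Bootstrap SE is the standard deviation of the 12 replicate interquartile ranges.
Mean of replicates: (11.295 + 11.669 + 10.945 + 8.964 + 6.568 + 11.516 + 9.832 + 10.989 + 8.560 + 10.157 + 6.892 + 14.429) / 12 = 121.8160 / 12 = 10.1513
Sum of squared deviations: (+1.1437)² + (+1.5177)² + (+0.7937)² + (−1.1873)² + (−3.5833)² + (+1.3647)² + (−0.3193)² + (+0.8377)² + (−1.5913)² + (+0.0057)² + (−3.2593)² + (+4.2777)² = 52.6113
Variance = 52.6113 / 12 = 4.3843
SE* = √4.3843

SE* = 2.094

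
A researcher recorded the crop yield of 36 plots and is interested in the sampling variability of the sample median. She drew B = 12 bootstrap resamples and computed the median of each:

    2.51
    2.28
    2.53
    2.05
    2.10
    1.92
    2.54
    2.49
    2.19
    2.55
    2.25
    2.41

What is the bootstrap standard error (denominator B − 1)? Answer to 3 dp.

SE* = 0.218

Bootstrap SE is the standard deviation of the 12 replicate medians.
Mean of replicates: (2.51 + 2.28 + 2.53 + 2.05 + 2.10 + 1.92 + 2.54 + 2.49 + 2.19 + 2.55 + 2.25 + 2.41) / 12 = 27.8200 / 12 = 2.3183
Sum of squared deviations: (+0.1917)² + (−0.0383)² + (+0.2117)² + (−0.2683)² + (−0.2183)² + (−0.3983)² + (+0.2217)² + (+0.1717)² + (−0.1283)² + (+0.2317)² + (−0.0683)² + (+0.0917)² = 0.5232
Variance = 0.5232 / 11 = 0.0476
SE* = √0.0476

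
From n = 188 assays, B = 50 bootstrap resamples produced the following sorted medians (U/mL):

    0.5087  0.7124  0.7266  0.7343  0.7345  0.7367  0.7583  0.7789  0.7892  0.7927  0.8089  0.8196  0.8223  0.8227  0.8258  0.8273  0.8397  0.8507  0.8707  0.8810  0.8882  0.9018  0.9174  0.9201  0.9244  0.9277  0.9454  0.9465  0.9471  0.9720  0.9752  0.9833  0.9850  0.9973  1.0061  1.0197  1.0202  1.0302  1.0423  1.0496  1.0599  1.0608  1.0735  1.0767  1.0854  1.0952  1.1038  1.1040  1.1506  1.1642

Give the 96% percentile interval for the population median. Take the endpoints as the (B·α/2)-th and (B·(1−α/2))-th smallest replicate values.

(0.5087, 1.1506)

α = 0.04; lower rank = 50 × 0.020 = 1; upper rank = 50 × 0.980 = 49.
The 1st smallest replicate is 0.5087; the 49th is 1.1506.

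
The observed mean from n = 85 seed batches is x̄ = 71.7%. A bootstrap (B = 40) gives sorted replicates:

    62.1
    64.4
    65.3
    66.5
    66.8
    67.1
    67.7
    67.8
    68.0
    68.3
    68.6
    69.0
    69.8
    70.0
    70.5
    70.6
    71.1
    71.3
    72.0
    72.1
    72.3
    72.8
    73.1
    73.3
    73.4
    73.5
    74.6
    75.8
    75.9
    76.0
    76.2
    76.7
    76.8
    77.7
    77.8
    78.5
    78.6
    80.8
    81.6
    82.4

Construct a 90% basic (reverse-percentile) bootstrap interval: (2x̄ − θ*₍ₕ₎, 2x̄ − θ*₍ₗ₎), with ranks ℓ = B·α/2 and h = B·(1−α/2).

(62.6, 79.0)

Percentile endpoints at ranks 2 and 38: θ*₍2₎ = 64.4, θ*₍38₎ = 80.8.
Basic interval reflects these around x̄:
  lower = 2 × 71.7 − 80.8 = 62.6
  upper = 2 × 71.7 − 64.4 = 79.0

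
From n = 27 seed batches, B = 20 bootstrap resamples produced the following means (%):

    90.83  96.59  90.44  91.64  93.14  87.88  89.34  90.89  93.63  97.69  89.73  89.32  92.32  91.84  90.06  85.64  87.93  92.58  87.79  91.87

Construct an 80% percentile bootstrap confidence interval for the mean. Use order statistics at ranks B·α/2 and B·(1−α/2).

(87.79, 93.63)

Sorted replicates: 85.64, 87.79, 87.88, 87.93, 89.32, 89.34, 89.73, 90.06, 90.44, 90.83, 90.89, 91.64, 91.84, 91.87, 92.32, 92.58, 93.14, 93.63, 96.59, 97.69
α = 0.20; lower rank = 20 × 0.100 = 2; upper rank = 20 × 0.900 = 18.
The 2nd smallest replicate is 87.79; the 18th is 93.63.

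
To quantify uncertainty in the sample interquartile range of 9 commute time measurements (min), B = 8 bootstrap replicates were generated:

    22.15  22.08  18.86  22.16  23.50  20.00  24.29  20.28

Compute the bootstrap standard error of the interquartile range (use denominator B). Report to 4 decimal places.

SE* = 1.7128

Bootstrap SE is the standard deviation of the 8 replicate interquartile ranges.
Mean of replicates: (22.15 + 22.08 + 18.86 + 22.16 + 23.50 + 20.00 + 24.29 + 20.28) / 8 = 173.32000 / 8 = 21.66500
Sum of squared deviations: (+0.48500)² + (+0.41500)² + (−2.80500)² + (+0.49500)² + (+1.83500)² + (−1.66500)² + (+2.62500)² + (−1.38500)² = 23.46880
Variance = 23.46880 / 8 = 2.93360
SE* = √2.93360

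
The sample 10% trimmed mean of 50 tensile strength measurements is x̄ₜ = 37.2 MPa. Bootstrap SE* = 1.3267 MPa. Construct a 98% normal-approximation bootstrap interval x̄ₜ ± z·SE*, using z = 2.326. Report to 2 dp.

(34.11, 40.29)

Margin = 2.326 × 1.3267 = 3.086
Interval: 37.2 ± 3.086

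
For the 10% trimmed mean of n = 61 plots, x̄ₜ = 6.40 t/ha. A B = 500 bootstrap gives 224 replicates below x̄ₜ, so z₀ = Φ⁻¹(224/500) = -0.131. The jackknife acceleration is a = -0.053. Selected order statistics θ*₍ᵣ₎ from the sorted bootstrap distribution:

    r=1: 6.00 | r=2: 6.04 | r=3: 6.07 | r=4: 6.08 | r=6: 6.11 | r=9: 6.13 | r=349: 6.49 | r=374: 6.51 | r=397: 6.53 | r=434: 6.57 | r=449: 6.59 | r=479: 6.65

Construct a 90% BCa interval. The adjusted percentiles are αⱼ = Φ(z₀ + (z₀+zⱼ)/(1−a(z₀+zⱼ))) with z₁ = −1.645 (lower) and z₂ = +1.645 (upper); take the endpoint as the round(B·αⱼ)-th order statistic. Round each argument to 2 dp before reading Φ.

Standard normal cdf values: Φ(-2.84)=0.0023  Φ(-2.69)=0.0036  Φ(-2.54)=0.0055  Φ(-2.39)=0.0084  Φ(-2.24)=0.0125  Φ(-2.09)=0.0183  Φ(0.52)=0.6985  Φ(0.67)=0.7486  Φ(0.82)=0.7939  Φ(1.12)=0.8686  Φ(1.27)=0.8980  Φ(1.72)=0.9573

(6.13, 6.59)

Lower: z₀ + z₁ = -0.131 + (-1.645) = -1.776; 1 − a(z₀+z₁) = 1 − (-0.053)(-1.776) = 0.9059; argument = -0.131 + (-1.776)/0.9059 = -2.0915 → -2.09.
α₁ = Φ(-2.09) = 0.0183; rank = round(500 × 0.0183) = 9; θ*₍9₎ = 6.13.
Upper: z₀ + z₂ = 1.514; 1 − a(z₀+z₂) = 1.0802; argument = 1.2705 → 1.27; α₂ = 0.8980; rank = 449; θ*₍449₎ = 6.59.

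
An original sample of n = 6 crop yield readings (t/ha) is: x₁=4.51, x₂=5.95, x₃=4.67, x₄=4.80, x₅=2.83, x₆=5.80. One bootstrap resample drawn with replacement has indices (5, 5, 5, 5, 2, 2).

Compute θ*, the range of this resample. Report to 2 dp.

θ* = 3.12

Resample values: 2.83, 2.83, 2.83, 2.83, 5.95, 5.95.
Range = 5.95 − 2.83 = 3.12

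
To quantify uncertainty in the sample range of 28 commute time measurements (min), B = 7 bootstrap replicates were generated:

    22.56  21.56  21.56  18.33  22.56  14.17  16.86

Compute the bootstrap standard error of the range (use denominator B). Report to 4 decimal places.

Bootstrap SE is the standard deviation of the 7 replicate ranges.
Mean of replicates: (22.56 + 21.56 + 21.56 + 18.33 + 22.56 + 14.17 + 16.86) / 7 = 137.60000 / 7 = 19.65714
Sum of squared deviations: (+2.90286)² + (+1.90286)² + (+1.90286)² + (−1.32714)² + (+2.90286)² + (−5.48714)² + (−2.79714)² = 63.78894
Variance = 63.78894 / 7 = 9.11271
SE* = √9.11271

SE* = 3.0187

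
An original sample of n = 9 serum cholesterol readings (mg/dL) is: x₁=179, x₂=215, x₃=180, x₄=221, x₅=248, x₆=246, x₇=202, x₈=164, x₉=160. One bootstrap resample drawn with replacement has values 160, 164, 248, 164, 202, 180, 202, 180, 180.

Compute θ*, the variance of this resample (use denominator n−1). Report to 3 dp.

Mean = 186.6667; sum of squared deviations = 6104.0000
s² = 6104.0000 / 8 = 763.0000

θ* = 763.000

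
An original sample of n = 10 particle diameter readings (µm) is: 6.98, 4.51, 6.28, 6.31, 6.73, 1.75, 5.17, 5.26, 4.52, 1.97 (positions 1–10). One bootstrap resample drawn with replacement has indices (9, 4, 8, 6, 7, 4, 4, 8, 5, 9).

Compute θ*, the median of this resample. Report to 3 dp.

Resample values: 4.52, 6.31, 5.26, 1.75, 5.17, 6.31, 6.31, 5.26, 6.73, 4.52.
Sorted: 1.75, 4.52, 4.52, 5.17, 5.26, 5.26, 6.31, 6.31, 6.31, 6.73
Median = average of the two middle values = 5.260

θ* = 5.260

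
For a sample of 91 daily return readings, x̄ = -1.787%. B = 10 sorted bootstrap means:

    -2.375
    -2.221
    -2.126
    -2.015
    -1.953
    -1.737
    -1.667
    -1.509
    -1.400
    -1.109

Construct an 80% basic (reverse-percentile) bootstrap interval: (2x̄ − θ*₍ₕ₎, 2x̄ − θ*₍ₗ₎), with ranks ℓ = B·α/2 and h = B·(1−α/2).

(-2.174, -1.199)

Percentile endpoints at ranks 1 and 9: θ*₍1₎ = -2.375, θ*₍9₎ = -1.400.
Basic interval reflects these around x̄:
  lower = 2 × -1.787 − -1.400 = -2.174
  upper = 2 × -1.787 − -2.375 = -1.199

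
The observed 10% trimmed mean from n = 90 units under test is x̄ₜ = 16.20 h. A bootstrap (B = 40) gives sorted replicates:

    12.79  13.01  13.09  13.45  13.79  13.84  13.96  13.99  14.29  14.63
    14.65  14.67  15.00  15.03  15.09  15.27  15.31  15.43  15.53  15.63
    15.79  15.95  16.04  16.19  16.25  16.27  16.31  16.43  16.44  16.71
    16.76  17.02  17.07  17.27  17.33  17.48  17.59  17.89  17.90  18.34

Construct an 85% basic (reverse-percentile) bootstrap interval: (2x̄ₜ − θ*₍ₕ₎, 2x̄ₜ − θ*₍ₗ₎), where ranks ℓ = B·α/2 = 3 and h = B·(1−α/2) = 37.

Percentile endpoints at ranks 3 and 37: θ*₍3₎ = 13.09, θ*₍37₎ = 17.59.
Basic interval reflects these around x̄ₜ:
  lower = 2 × 16.20 − 17.59 = 14.81
  upper = 2 × 16.20 − 13.09 = 19.31

(14.81, 19.31)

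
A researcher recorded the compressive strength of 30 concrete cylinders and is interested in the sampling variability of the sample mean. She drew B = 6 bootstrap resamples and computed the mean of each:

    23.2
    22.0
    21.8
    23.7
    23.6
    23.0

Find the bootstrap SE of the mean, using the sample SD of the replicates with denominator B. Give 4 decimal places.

SE* = 0.7358

Bootstrap SE is the standard deviation of the 6 replicate means.
Mean of replicates: (23.2 + 22.0 + 21.8 + 23.7 + 23.6 + 23.0) / 6 = 137.30000 / 6 = 22.88333
Sum of squared deviations: (+0.31667)² + (−0.88333)² + (−1.08333)² + (+0.81667)² + (+0.71667)² + (+0.11667)² = 3.24833
Variance = 3.24833 / 6 = 0.54139
SE* = √0.54139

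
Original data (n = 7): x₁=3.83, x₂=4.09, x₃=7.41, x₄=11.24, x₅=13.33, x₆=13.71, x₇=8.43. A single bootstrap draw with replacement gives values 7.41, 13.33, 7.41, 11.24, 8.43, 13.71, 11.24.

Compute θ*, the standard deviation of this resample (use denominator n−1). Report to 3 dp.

Mean = 10.3957; sum of squared deviations = 42.7132
s² = 42.7132 / 6 = 7.1189
s = √7.1189 = 2.668

θ* = 2.668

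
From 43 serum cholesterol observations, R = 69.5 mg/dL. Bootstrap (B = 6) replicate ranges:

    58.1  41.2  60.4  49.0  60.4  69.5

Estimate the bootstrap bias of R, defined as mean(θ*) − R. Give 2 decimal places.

bias = −13.07

mean(θ*) = (58.1 + 41.2 + 60.4 + 49.0 + 60.4 + 69.5) / 6 = 56.433
bias = 56.433 − 69.5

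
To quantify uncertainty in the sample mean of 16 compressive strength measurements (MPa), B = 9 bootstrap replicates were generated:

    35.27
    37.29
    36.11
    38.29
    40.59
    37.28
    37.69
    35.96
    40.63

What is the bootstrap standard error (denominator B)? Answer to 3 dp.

Bootstrap SE is the standard deviation of the 9 replicate means.
Mean of replicates: (35.27 + 37.29 + 36.11 + 38.29 + 40.59 + 37.28 + 37.69 + 35.96 + 40.63) / 9 = 339.1100 / 9 = 37.6789
Sum of squared deviations: (−2.4089)² + (−0.3889)² + (−1.5689)² + (+0.6111)² + (+2.9111)² + (−0.3989)² + (+0.0111)² + (−1.7189)² + (+2.9511)² = 29.0863
Variance = 29.0863 / 9 = 3.2318
SE* = √3.2318

SE* = 1.798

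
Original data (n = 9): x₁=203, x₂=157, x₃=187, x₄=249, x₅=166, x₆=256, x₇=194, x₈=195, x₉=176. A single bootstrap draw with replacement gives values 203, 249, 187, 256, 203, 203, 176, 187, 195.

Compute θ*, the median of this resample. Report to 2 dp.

Sorted: 176, 187, 187, 195, 203, 203, 203, 249, 256
Median = middle value = 203.00

θ* = 203.00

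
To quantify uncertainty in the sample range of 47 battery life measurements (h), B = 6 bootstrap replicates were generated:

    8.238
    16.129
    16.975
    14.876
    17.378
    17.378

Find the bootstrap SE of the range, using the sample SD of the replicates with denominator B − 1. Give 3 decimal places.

Bootstrap SE is the standard deviation of the 6 replicate ranges.
Mean of replicates: (8.238 + 16.129 + 16.975 + 14.876 + 17.378 + 17.378) / 6 = 90.9740 / 6 = 15.1623
Sum of squared deviations: (−6.9243)² + (+0.9667)² + (+1.8127)² + (−0.2863)² + (+2.2157)² + (+2.2157)² = 62.0669
Variance = 62.0669 / 5 = 12.4134
SE* = √12.4134

SE* = 3.523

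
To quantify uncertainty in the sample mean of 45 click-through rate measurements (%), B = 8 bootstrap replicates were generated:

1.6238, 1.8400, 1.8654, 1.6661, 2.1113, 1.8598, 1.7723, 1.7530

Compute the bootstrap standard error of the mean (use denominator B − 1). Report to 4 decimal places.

SE* = 0.1499

Bootstrap SE is the standard deviation of the 8 replicate means.
Mean of replicates: (1.6238 + 1.8400 + 1.8654 + 1.6661 + 2.1113 + 1.8598 + 1.7723 + 1.7530) / 8 = 14.49170 / 8 = 1.81146
Sum of squared deviations: (−0.18766)² + (+0.02854)² + (+0.05394)² + (−0.14536)² + (+0.29984)² + (+0.04834)² + (−0.03916)² + (−0.05846)² = 0.15726
Variance = 0.15726 / 7 = 0.02247
SE* = √0.02247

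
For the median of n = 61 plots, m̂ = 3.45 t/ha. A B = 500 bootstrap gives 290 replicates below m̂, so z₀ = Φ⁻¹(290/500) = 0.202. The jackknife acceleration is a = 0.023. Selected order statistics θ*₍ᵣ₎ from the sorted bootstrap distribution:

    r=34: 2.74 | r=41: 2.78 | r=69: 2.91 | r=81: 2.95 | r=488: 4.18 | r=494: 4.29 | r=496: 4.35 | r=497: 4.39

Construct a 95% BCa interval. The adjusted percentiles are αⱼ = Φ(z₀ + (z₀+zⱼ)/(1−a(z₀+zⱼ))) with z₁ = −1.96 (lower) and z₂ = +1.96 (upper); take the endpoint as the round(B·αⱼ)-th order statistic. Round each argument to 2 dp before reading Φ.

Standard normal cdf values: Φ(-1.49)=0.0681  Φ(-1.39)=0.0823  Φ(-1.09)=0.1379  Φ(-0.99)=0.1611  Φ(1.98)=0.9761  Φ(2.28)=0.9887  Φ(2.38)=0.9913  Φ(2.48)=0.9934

(2.74, 4.39)

Lower: z₀ + z₁ = 0.202 + (-1.960) = -1.758; 1 − a(z₀+z₁) = 1 − (0.023)(-1.758) = 1.0404; argument = 0.202 + (-1.758)/1.0404 = -1.4877 → -1.49.
α₁ = Φ(-1.49) = 0.0681; rank = round(500 × 0.0681) = 34; θ*₍34₎ = 2.74.
Upper: z₀ + z₂ = 2.162; 1 − a(z₀+z₂) = 0.9503; argument = 2.4771 → 2.48; α₂ = 0.9934; rank = 497; θ*₍497₎ = 4.39.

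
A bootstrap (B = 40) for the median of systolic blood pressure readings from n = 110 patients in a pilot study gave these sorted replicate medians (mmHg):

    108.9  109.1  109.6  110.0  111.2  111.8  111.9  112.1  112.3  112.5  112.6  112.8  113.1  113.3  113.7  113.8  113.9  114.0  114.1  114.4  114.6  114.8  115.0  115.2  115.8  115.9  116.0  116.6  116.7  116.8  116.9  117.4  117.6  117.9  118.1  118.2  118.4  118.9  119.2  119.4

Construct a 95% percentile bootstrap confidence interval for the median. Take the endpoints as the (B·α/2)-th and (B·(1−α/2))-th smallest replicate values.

α = 0.05; lower rank = 40 × 0.025 = 1; upper rank = 40 × 0.975 = 39.
The 1st smallest replicate is 108.9; the 39th is 119.2.

(108.9, 119.2)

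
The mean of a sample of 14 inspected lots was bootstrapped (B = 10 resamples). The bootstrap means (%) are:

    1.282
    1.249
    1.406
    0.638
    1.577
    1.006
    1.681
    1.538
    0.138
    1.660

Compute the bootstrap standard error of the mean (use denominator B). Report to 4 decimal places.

Bootstrap SE is the standard deviation of the 10 replicate means.
Mean of replicates: (1.282 + 1.249 + 1.406 + 0.638 + 1.577 + 1.006 + 1.681 + 1.538 + 0.138 + 1.660) / 10 = 12.17500 / 10 = 1.21750
Sum of squared deviations: (+0.06450)² + (+0.03150)² + (+0.18850)² + (−0.57950)² + (+0.35950)² + (−0.21150)² + (+0.46350)² + (+0.32050)² + (−1.07950)² + (+0.44250)² = 2.22916
Variance = 2.22916 / 10 = 0.22292
SE* = √0.22292

SE* = 0.4721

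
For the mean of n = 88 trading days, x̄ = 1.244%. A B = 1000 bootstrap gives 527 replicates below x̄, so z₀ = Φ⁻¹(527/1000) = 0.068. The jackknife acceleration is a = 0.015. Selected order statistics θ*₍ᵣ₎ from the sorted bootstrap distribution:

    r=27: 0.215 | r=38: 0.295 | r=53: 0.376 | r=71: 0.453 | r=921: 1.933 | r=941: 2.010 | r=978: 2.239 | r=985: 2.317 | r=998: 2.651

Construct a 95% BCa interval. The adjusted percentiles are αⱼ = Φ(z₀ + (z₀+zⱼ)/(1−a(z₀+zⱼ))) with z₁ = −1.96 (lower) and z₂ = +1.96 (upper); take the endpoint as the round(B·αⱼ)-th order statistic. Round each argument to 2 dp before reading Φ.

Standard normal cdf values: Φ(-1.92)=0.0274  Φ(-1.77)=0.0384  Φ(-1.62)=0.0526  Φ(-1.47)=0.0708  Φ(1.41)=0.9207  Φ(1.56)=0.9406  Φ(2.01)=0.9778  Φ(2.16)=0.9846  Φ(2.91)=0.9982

Lower: z₀ + z₁ = 0.068 + (-1.960) = -1.892; 1 − a(z₀+z₁) = 1 − (0.015)(-1.892) = 1.0284; argument = 0.068 + (-1.892)/1.0284 = -1.7718 → -1.77.
α₁ = Φ(-1.77) = 0.0384; rank = round(1000 × 0.0384) = 38; θ*₍38₎ = 0.295.
Upper: z₀ + z₂ = 2.028; 1 − a(z₀+z₂) = 0.9696; argument = 2.1596 → 2.16; α₂ = 0.9846; rank = 985; θ*₍985₎ = 2.317.

(0.295, 2.317)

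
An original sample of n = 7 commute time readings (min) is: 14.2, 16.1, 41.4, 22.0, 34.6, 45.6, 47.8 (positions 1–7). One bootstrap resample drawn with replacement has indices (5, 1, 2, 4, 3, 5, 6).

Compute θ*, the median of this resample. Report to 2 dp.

Resample values: 34.6, 14.2, 16.1, 22.0, 41.4, 34.6, 45.6.
Sorted: 14.2, 16.1, 22.0, 34.6, 34.6, 41.4, 45.6
Median = middle value = 34.60

θ* = 34.60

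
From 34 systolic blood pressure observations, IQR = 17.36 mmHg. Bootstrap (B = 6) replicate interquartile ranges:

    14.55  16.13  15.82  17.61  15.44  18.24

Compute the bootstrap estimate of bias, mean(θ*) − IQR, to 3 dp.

bias = −1.062

mean(θ*) = (14.55 + 16.13 + 15.82 + 17.61 + 15.44 + 18.24) / 6 = 16.2983
bias = 16.2983 − 17.36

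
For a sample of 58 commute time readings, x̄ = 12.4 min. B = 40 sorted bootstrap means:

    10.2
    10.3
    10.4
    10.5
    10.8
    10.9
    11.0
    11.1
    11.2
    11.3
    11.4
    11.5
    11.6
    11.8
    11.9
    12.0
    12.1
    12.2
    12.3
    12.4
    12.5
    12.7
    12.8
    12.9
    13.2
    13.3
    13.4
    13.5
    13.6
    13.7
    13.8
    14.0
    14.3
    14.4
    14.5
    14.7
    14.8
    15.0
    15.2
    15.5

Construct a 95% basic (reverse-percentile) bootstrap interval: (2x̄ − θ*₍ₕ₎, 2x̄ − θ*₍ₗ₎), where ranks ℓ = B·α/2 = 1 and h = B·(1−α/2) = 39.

Percentile endpoints at ranks 1 and 39: θ*₍1₎ = 10.2, θ*₍39₎ = 15.2.
Basic interval reflects these around x̄:
  lower = 2 × 12.4 − 15.2 = 9.6
  upper = 2 × 12.4 − 10.2 = 14.6

(9.6, 14.6)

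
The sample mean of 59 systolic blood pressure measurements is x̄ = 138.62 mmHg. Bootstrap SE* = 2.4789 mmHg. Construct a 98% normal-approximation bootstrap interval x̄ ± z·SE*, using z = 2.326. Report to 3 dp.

(132.854, 144.386)

Margin = 2.326 × 2.4789 = 5.7659
Interval: 138.62 ± 5.7659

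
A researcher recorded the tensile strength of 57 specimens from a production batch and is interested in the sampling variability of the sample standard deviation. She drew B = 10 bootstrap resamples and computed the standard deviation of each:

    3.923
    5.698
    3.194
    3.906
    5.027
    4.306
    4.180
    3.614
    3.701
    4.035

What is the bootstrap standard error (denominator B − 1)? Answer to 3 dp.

Bootstrap SE is the standard deviation of the 10 replicate standard deviations.
Mean of replicates: (3.923 + 5.698 + 3.194 + 3.906 + 5.027 + 4.306 + 4.180 + 3.614 + 3.701 + 4.035) / 10 = 41.5840 / 10 = 4.1584
Sum of squared deviations: (−0.2354)² + (+1.5396)² + (−0.9644)² + (−0.2524)² + (+0.8686)² + (+0.1476)² + (+0.0216)² + (−0.5444)² + (−0.4574)² + (−0.1234)² = 4.7171
Variance = 4.7171 / 9 = 0.5241
SE* = √0.5241

SE* = 0.724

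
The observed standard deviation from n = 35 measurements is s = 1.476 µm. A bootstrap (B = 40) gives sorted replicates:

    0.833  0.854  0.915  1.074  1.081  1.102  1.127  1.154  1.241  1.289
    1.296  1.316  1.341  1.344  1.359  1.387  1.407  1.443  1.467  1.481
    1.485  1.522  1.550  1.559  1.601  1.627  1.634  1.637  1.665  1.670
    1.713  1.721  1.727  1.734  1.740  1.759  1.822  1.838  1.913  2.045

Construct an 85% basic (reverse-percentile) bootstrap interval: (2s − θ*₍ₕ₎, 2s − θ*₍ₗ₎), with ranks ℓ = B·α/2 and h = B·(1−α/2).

Percentile endpoints at ranks 3 and 37: θ*₍3₎ = 0.915, θ*₍37₎ = 1.822.
Basic interval reflects these around s:
  lower = 2 × 1.476 − 1.822 = 1.130
  upper = 2 × 1.476 − 0.915 = 2.037

(1.130, 2.037)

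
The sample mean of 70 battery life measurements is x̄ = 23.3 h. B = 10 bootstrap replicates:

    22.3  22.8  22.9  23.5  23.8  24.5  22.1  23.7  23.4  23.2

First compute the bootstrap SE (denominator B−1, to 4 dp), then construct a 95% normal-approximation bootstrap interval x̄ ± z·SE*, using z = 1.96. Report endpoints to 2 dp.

Mean of replicates = 23.2200; sum of squared deviations = 4.6960; SE* = √(4.6960/9) = 0.7223
Margin = 1.96 × 0.7223 = 1.416
Interval: 23.3 ± 1.416

(21.88, 24.72)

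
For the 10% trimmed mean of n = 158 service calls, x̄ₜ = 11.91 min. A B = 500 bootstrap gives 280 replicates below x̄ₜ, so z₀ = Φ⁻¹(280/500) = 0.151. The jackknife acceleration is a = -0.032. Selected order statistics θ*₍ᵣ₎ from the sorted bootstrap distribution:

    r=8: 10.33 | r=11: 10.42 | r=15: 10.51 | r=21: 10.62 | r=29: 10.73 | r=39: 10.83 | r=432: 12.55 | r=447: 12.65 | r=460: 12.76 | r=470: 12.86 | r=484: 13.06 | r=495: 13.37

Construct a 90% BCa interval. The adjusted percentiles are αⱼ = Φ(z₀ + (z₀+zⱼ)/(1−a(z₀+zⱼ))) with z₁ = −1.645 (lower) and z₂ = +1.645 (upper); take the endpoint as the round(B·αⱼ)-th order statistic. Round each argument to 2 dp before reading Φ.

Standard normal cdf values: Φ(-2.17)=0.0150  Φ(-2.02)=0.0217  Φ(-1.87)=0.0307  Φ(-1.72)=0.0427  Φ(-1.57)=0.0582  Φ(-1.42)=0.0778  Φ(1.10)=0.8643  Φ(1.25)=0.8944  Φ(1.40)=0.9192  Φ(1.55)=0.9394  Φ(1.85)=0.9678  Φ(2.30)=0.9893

(10.83, 13.06)

Lower: z₀ + z₁ = 0.151 + (-1.645) = -1.494; 1 − a(z₀+z₁) = 1 − (-0.032)(-1.494) = 0.9522; argument = 0.151 + (-1.494)/0.9522 = -1.4180 → -1.42.
α₁ = Φ(-1.42) = 0.0778; rank = round(500 × 0.0778) = 39; θ*₍39₎ = 10.83.
Upper: z₀ + z₂ = 1.796; 1 − a(z₀+z₂) = 1.0575; argument = 1.8494 → 1.85; α₂ = 0.9678; rank = 484; θ*₍484₎ = 13.06.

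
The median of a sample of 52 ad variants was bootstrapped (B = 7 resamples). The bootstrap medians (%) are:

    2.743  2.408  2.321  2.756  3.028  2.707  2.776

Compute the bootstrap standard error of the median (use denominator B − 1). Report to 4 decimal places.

Bootstrap SE is the standard deviation of the 7 replicate medians.
Mean of replicates: (2.743 + 2.408 + 2.321 + 2.756 + 3.028 + 2.707 + 2.776) / 7 = 18.73900 / 7 = 2.67700
Sum of squared deviations: (+0.06600)² + (−0.26900)² + (−0.35600)² + (+0.07900)² + (+0.35100)² + (+0.03000)² + (+0.09900)² = 0.34360
Variance = 0.34360 / 6 = 0.05727
SE* = √0.05727

SE* = 0.2393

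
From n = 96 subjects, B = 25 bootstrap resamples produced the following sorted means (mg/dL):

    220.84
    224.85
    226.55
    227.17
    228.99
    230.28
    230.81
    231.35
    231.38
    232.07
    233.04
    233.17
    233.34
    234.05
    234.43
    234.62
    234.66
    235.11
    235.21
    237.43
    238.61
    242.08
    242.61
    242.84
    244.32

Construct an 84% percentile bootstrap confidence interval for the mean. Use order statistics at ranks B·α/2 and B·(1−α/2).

(224.85, 242.61)

α = 0.16; lower rank = 25 × 0.080 = 2; upper rank = 25 × 0.920 = 23.
The 2nd smallest replicate is 224.85; the 23rd is 242.61.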